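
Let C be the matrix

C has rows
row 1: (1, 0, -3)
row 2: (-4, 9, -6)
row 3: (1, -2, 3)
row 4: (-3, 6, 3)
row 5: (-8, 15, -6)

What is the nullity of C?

0

Row reduce to echelon form.
R2 ← R2 + (4)·R1: [0, 9, -18]
R3 ← R3 − R1: [0, -2, 6]
R4 ← R4 + (3)·R1: [0, 6, -6]
R5 ← R5 + (8)·R1: [0, 15, -30]
R3 ← R3 + (2/9)·R2: [0, 0, 2]
R4 ← R4 − (2/3)·R2: [0, 0, 6]
R5 ← R5 − (5/3)·R2: [0, 0, 0]
R4 ← R4 − (3)·R3: [0, 0, 0]
3 nonzero rows, so rank(C) = 3.
C has 3 columns; by rank–nullity, nullity = 3 − 3 = 0.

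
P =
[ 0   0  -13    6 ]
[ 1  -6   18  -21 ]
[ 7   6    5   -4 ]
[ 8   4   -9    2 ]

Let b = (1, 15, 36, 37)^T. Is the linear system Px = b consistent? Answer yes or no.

yes

Row reduce the augmented matrix [P | b].
Swap R1 ↔ R2
R3 ← R3 − (7)·R1: [0, 48, -121, 143, -69]
R4 ← R4 − (8)·R1: [0, 52, -153, 170, -83]
Swap R2 ↔ R3
R4 ← R4 − (13/12)·R2: [0, 0, -263/12, 181/12, -33/4]
R4 ← R4 − (263/156)·R3: [0, 0, 0, 775/156, -775/78]
The echelon form has 4 nonzero rows, and every pivot lies in the first 4 columns, so rank(P) = rank([P|b]) = 4.
The system is consistent.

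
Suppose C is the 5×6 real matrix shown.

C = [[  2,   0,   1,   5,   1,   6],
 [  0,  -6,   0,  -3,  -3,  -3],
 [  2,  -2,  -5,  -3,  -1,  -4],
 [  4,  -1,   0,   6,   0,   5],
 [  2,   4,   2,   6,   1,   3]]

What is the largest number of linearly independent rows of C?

4

Row reduce to echelon form.
R3 ← R3 − R1: [0, -2, -6, -8, -2, -10]
R4 ← R4 − (2)·R1: [0, -1, -2, -4, -2, -7]
R5 ← R5 − R1: [0, 4, 1, 1, 0, -3]
R3 ← R3 − (1/3)·R2: [0, 0, -6, -7, -1, -9]
R4 ← R4 − (1/6)·R2: [0, 0, -2, -7/2, -3/2, -13/2]
R5 ← R5 + (2/3)·R2: [0, 0, 1, -1, -2, -5]
R4 ← R4 − (1/3)·R3: [0, 0, 0, -7/6, -7/6, -7/2]
R5 ← R5 + (1/6)·R3: [0, 0, 0, -13/6, -13/6, -13/2]
R5 ← R5 − (13/7)·R4: [0, 0, 0, 0, 0, 0]
Echelon form has 4 nonzero rows, so rank(C) = 4.
The rank gives the maximum number of linearly independent rows: 4.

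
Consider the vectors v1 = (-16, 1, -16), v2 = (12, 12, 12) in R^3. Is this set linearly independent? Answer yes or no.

yes

Form the matrix with these vectors as rows and row reduce.
R2 ← R2 + (3/4)·R1: [0, 51/4, 0]
2 nonzero rows, so the 2 vectors span a space of dimension 2.
Since 2 = 2, the vectors are linearly independent.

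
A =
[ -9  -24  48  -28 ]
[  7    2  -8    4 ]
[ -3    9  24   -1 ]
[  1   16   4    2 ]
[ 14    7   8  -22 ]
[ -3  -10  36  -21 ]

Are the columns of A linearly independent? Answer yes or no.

yes

Row reduce A to echelon form.
R2 ← R2 + (7/9)·R1: [0, -50/3, 88/3, -160/9]
R3 ← R3 − (1/3)·R1: [0, 17, 8, 25/3]
R4 ← R4 + (1/9)·R1: [0, 40/3, 28/3, -10/9]
R5 ← R5 + (14/9)·R1: [0, -91/3, 248/3, -590/9]
R6 ← R6 − (1/3)·R1: [0, -2, 20, -35/3]
R3 ← R3 + (51/50)·R2: [0, 0, 948/25, -49/5]
R4 ← R4 + (4/5)·R2: [0, 0, 164/5, -46/3]
R5 ← R5 − (91/50)·R2: [0, 0, 732/25, -166/5]
R6 ← R6 − (3/25)·R2: [0, 0, 412/25, -143/15]
R4 ← R4 − (205/237)·R3: [0, 0, 0, -1625/237]
R5 ← R5 − (61/79)·R3: [0, 0, 0, -2025/79]
R6 ← R6 − (103/237)·R3: [0, 0, 0, -1250/237]
R5 ← R5 − (243/65)·R4: [0, 0, 0, 0]
R6 ← R6 − (10/13)·R4: [0, 0, 0, 0]
4 pivots among 4 columns.
Every column is a pivot column, so the columns are linearly independent.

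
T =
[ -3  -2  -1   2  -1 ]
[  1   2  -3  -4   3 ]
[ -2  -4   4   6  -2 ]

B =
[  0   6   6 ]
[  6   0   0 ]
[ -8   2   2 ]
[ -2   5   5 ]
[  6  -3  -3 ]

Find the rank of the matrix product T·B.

First compute TB:
[[-14,  -7,  -7],
 [ 62, -29, -29],
 [-80,  32,  32]]
Now row reduce the product.
R2 ← R2 + (31/7)·R1: [0, -60, -60]
R3 ← R3 − (40/7)·R1: [0, 72, 72]
R3 ← R3 + (6/5)·R2: [0, 0, 0]
2 nonzero rows, so rank(TB) = 2.

2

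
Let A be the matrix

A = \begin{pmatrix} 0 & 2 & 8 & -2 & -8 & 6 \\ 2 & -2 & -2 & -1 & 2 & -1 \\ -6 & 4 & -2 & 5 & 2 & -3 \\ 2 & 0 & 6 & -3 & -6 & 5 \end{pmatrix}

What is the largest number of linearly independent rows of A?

2

Row reduce to echelon form.
Swap R1 ↔ R2
R3 ← R3 + (3)·R1: [0, -2, -8, 2, 8, -6]
R4 ← R4 − R1: [0, 2, 8, -2, -8, 6]
R3 ← R3 + R2: [0, 0, 0, 0, 0, 0]
R4 ← R4 − R2: [0, 0, 0, 0, 0, 0]
Echelon form has 2 nonzero rows, so rank(A) = 2.
The rank gives the maximum number of linearly independent rows: 2.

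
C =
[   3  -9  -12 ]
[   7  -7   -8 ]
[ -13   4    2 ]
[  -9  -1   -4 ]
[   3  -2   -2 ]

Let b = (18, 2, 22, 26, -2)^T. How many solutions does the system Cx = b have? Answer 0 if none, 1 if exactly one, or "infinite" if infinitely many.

infinite

Row reduce the augmented matrix [C | b].
R2 ← R2 − (7/3)·R1: [0, 14, 20, -40]
R3 ← R3 + (13/3)·R1: [0, -35, -50, 100]
R4 ← R4 + (3)·R1: [0, -28, -40, 80]
R5 ← R5 − R1: [0, 7, 10, -20]
R3 ← R3 + (5/2)·R2: [0, 0, 0, 0]
R4 ← R4 + (2)·R2: [0, 0, 0, 0]
R5 ← R5 − (1/2)·R2: [0, 0, 0, 0]
The echelon form has 2 nonzero rows, and every pivot lies in the first 3 columns, so rank(C) = rank([C|b]) = 2.
The system is consistent.
rank = 2 < 3 unknowns, so there are infinitely many solutions.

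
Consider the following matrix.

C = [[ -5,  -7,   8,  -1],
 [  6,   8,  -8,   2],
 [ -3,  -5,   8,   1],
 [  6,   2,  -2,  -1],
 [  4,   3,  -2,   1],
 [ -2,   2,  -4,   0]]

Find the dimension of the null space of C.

1

Row reduce to echelon form.
R2 ← R2 + (6/5)·R1: [0, -2/5, 8/5, 4/5]
R3 ← R3 − (3/5)·R1: [0, -4/5, 16/5, 8/5]
R4 ← R4 + (6/5)·R1: [0, -32/5, 38/5, -11/5]
R5 ← R5 + (4/5)·R1: [0, -13/5, 22/5, 1/5]
R6 ← R6 − (2/5)·R1: [0, 24/5, -36/5, 2/5]
R3 ← R3 − (2)·R2: [0, 0, 0, 0]
R4 ← R4 − (16)·R2: [0, 0, -18, -15]
R5 ← R5 − (13/2)·R2: [0, 0, -6, -5]
R6 ← R6 + (12)·R2: [0, 0, 12, 10]
Swap R3 ↔ R4
R5 ← R5 − (1/3)·R3: [0, 0, 0, 0]
R6 ← R6 + (2/3)·R3: [0, 0, 0, 0]
3 nonzero rows, so rank(C) = 3.
C has 4 columns; by rank–nullity, nullity = 4 − 3 = 1.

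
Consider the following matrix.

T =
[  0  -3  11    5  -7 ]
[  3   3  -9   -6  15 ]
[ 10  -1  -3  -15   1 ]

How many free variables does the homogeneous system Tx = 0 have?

Row reduce to echelon form.
Swap R1 ↔ R2
R3 ← R3 − (10/3)·R1: [0, -11, 27, 5, -49]
R3 ← R3 − (11/3)·R2: [0, 0, -40/3, -40/3, -70/3]
3 nonzero rows, so rank(T) = 3.
T has 5 columns; by rank–nullity, nullity = 5 − 3 = 2.

2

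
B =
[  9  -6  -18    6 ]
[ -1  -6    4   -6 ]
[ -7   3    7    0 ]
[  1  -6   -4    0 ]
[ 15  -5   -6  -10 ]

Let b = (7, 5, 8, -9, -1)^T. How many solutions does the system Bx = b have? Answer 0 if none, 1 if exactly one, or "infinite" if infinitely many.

Row reduce the augmented matrix [B | b].
R2 ← R2 + (1/9)·R1: [0, -20/3, 2, -16/3, 52/9]
R3 ← R3 + (7/9)·R1: [0, -5/3, -7, 14/3, 121/9]
R4 ← R4 − (1/9)·R1: [0, -16/3, -2, -2/3, -88/9]
R5 ← R5 − (5/3)·R1: [0, 5, 24, -20, -38/3]
R3 ← R3 − (1/4)·R2: [0, 0, -15/2, 6, 12]
R4 ← R4 − (4/5)·R2: [0, 0, -18/5, 18/5, -72/5]
R5 ← R5 + (3/4)·R2: [0, 0, 51/2, -24, -25/3]
R4 ← R4 − (12/25)·R3: [0, 0, 0, 18/25, -504/25]
R5 ← R5 + (17/5)·R3: [0, 0, 0, -18/5, 487/15]
R5 ← R5 + (5)·R4: [0, 0, 0, 0, -205/3]
The echelon form has 5 nonzero rows; the last pivot sits in the augmented column, so rank(B) = 4 but rank([B|b]) = 5.
Since the ranks differ, the system is inconsistent.
It has no solutions.

0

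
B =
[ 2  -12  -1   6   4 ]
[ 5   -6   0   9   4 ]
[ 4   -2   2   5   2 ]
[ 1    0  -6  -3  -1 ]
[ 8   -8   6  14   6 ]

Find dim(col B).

4

Row reduce to echelon form.
R2 ← R2 − (5/2)·R1: [0, 24, 5/2, -6, -6]
R3 ← R3 − (2)·R1: [0, 22, 4, -7, -6]
R4 ← R4 − (1/2)·R1: [0, 6, -11/2, -6, -3]
R5 ← R5 − (4)·R1: [0, 40, 10, -10, -10]
R3 ← R3 − (11/12)·R2: [0, 0, 41/24, -3/2, -1/2]
R4 ← R4 − (1/4)·R2: [0, 0, -49/8, -9/2, -3/2]
R5 ← R5 − (5/3)·R2: [0, 0, 35/6, 0, 0]
R4 ← R4 + (147/41)·R3: [0, 0, 0, -405/41, -135/41]
R5 ← R5 − (140/41)·R3: [0, 0, 0, 210/41, 70/41]
R5 ← R5 + (14/27)·R4: [0, 0, 0, 0, 0]
Echelon form has 4 nonzero rows, so rank(B) = 4.
The column space has dimension equal to the rank: 4.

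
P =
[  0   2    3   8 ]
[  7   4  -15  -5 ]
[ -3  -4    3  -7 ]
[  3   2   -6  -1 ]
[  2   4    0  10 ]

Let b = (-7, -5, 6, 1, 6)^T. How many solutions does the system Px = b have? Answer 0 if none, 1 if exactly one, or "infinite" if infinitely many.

Row reduce the augmented matrix [P | b].
Swap R1 ↔ R2
R3 ← R3 + (3/7)·R1: [0, -16/7, -24/7, -64/7, 27/7]
R4 ← R4 − (3/7)·R1: [0, 2/7, 3/7, 8/7, 22/7]
R5 ← R5 − (2/7)·R1: [0, 20/7, 30/7, 80/7, 52/7]
R3 ← R3 + (8/7)·R2: [0, 0, 0, 0, -29/7]
R4 ← R4 − (1/7)·R2: [0, 0, 0, 0, 29/7]
R5 ← R5 − (10/7)·R2: [0, 0, 0, 0, 122/7]
R4 ← R4 + R3: [0, 0, 0, 0, 0]
R5 ← R5 + (122/29)·R3: [0, 0, 0, 0, 0]
The echelon form has 3 nonzero rows; the last pivot sits in the augmented column, so rank(P) = 2 but rank([P|b]) = 3.
Since the ranks differ, the system is inconsistent.
It has no solutions.

0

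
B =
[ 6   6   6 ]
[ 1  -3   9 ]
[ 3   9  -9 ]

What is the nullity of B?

Row reduce to echelon form.
R2 ← R2 − (1/6)·R1: [0, -4, 8]
R3 ← R3 − (1/2)·R1: [0, 6, -12]
R3 ← R3 + (3/2)·R2: [0, 0, 0]
2 nonzero rows, so rank(B) = 2.
B has 3 columns; by rank–nullity, nullity = 3 − 2 = 1.

1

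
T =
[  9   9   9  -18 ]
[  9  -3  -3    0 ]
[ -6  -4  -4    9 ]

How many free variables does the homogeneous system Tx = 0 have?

Row reduce to echelon form.
R2 ← R2 − R1: [0, -12, -12, 18]
R3 ← R3 + (2/3)·R1: [0, 2, 2, -3]
R3 ← R3 + (1/6)·R2: [0, 0, 0, 0]
2 nonzero rows, so rank(T) = 2.
T has 4 columns; by rank–nullity, nullity = 4 − 2 = 2.

2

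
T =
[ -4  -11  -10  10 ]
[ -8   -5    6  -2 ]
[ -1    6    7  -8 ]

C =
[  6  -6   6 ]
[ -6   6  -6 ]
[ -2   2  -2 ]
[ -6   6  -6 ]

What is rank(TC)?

First compute TC:
[[  2,  -2,   2],
 [-18,  18, -18],
 [ -8,   8,  -8]]
Now row reduce the product.
R2 ← R2 + (9)·R1: [0, 0, 0]
R3 ← R3 + (4)·R1: [0, 0, 0]
1 nonzero row, so rank(TC) = 1.

1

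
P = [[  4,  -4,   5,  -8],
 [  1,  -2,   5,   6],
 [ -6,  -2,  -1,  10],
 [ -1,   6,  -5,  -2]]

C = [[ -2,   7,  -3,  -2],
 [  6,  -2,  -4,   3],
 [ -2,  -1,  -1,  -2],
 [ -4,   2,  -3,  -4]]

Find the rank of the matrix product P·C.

3

First compute PC:
[[-10,  15,  23,   2],
 [-48,  18, -18, -42],
 [-38, -17,  -3, -32],
 [ 56, -18, -10,  38]]
Now row reduce the product.
R2 ← R2 − (24/5)·R1: [0, -54, -642/5, -258/5]
R3 ← R3 − (19/5)·R1: [0, -74, -452/5, -198/5]
R4 ← R4 + (28/5)·R1: [0, 66, 594/5, 246/5]
R3 ← R3 − (37/27)·R2: [0, 0, 770/9, 280/9]
R4 ← R4 + (11/9)·R2: [0, 0, -572/15, -208/15]
R4 ← R4 + (78/175)·R3: [0, 0, 0, 0]
3 nonzero rows, so rank(PC) = 3.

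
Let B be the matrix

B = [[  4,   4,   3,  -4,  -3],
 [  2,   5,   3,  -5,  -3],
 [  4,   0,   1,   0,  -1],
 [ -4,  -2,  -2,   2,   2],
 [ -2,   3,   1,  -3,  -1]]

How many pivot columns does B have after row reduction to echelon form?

2

Row reduce to echelon form.
R2 ← R2 − (1/2)·R1: [0, 3, 3/2, -3, -3/2]
R3 ← R3 − R1: [0, -4, -2, 4, 2]
R4 ← R4 + R1: [0, 2, 1, -2, -1]
R5 ← R5 + (1/2)·R1: [0, 5, 5/2, -5, -5/2]
R3 ← R3 + (4/3)·R2: [0, 0, 0, 0, 0]
R4 ← R4 − (2/3)·R2: [0, 0, 0, 0, 0]
R5 ← R5 − (5/3)·R2: [0, 0, 0, 0, 0]
Echelon form has 2 nonzero rows, so rank(B) = 2.
Each nonzero row contributes one pivot column: 2 pivot columns.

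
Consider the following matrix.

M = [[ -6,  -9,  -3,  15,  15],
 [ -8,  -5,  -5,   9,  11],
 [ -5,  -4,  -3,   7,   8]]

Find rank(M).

2

Row reduce to echelon form.
R2 ← R2 − (4/3)·R1: [0, 7, -1, -11, -9]
R3 ← R3 − (5/6)·R1: [0, 7/2, -1/2, -11/2, -9/2]
R3 ← R3 − (1/2)·R2: [0, 0, 0, 0, 0]
Echelon form has 2 nonzero rows, so rank(M) = 2.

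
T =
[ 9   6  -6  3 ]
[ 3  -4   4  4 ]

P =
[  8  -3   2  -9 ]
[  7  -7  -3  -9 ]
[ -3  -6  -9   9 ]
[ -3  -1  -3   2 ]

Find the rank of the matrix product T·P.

2

First compute TP:
[[123, -36,  45, -183],
 [-28,  -9, -30,  53]]
Now row reduce the product.
R2 ← R2 + (28/123)·R1: [0, -705/41, -810/41, 465/41]
2 nonzero rows, so rank(TP) = 2.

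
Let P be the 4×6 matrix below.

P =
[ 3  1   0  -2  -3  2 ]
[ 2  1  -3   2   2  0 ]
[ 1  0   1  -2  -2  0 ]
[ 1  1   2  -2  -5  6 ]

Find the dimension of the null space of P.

Row reduce to echelon form.
R2 ← R2 − (2/3)·R1: [0, 1/3, -3, 10/3, 4, -4/3]
R3 ← R3 − (1/3)·R1: [0, -1/3, 1, -4/3, -1, -2/3]
R4 ← R4 − (1/3)·R1: [0, 2/3, 2, -4/3, -4, 16/3]
R3 ← R3 + R2: [0, 0, -2, 2, 3, -2]
R4 ← R4 − (2)·R2: [0, 0, 8, -8, -12, 8]
R4 ← R4 + (4)·R3: [0, 0, 0, 0, 0, 0]
3 nonzero rows, so rank(P) = 3.
P has 6 columns; by rank–nullity, nullity = 6 − 3 = 3.

3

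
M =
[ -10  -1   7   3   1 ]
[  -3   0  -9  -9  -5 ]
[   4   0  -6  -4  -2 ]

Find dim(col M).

Row reduce to echelon form.
R2 ← R2 − (3/10)·R1: [0, 3/10, -111/10, -99/10, -53/10]
R3 ← R3 + (2/5)·R1: [0, -2/5, -16/5, -14/5, -8/5]
R3 ← R3 + (4/3)·R2: [0, 0, -18, -16, -26/3]
Echelon form has 3 nonzero rows, so rank(M) = 3.
The column space has dimension equal to the rank: 3.

3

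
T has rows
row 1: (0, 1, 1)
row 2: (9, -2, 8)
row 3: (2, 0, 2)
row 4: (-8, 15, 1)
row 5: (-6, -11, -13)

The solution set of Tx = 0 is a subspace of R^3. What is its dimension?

0

Row reduce to echelon form.
Swap R1 ↔ R2
R3 ← R3 − (2/9)·R1: [0, 4/9, 2/9]
R4 ← R4 + (8/9)·R1: [0, 119/9, 73/9]
R5 ← R5 + (2/3)·R1: [0, -37/3, -23/3]
R3 ← R3 − (4/9)·R2: [0, 0, -2/9]
R4 ← R4 − (119/9)·R2: [0, 0, -46/9]
R5 ← R5 + (37/3)·R2: [0, 0, 14/3]
R4 ← R4 − (23)·R3: [0, 0, 0]
R5 ← R5 + (21)·R3: [0, 0, 0]
3 nonzero rows, so rank(T) = 3.
T has 3 columns; by rank–nullity, nullity = 3 − 3 = 0.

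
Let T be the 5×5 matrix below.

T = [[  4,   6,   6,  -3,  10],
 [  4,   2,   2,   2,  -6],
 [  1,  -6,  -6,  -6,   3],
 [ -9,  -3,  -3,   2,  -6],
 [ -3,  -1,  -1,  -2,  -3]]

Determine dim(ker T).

Row reduce to echelon form.
R2 ← R2 − R1: [0, -4, -4, 5, -16]
R3 ← R3 − (1/4)·R1: [0, -15/2, -15/2, -21/4, 1/2]
R4 ← R4 + (9/4)·R1: [0, 21/2, 21/2, -19/4, 33/2]
R5 ← R5 + (3/4)·R1: [0, 7/2, 7/2, -17/4, 9/2]
R3 ← R3 − (15/8)·R2: [0, 0, 0, -117/8, 61/2]
R4 ← R4 + (21/8)·R2: [0, 0, 0, 67/8, -51/2]
R5 ← R5 + (7/8)·R2: [0, 0, 0, 1/8, -19/2]
R4 ← R4 + (67/117)·R3: [0, 0, 0, 0, -940/117]
R5 ← R5 + (1/117)·R3: [0, 0, 0, 0, -1081/117]
R5 ← R5 − (23/20)·R4: [0, 0, 0, 0, 0]
4 nonzero rows, so rank(T) = 4.
T has 5 columns; by rank–nullity, nullity = 5 − 4 = 1.

1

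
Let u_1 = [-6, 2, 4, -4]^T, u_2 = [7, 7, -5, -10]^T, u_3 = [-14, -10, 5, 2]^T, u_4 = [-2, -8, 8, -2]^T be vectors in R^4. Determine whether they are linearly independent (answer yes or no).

yes

Form the matrix with these vectors as rows and row reduce.
R2 ← R2 + (7/6)·R1: [0, 28/3, -1/3, -44/3]
R3 ← R3 − (7/3)·R1: [0, -44/3, -13/3, 34/3]
R4 ← R4 − (1/3)·R1: [0, -26/3, 20/3, -2/3]
R3 ← R3 + (11/7)·R2: [0, 0, -34/7, -82/7]
R4 ← R4 + (13/14)·R2: [0, 0, 89/14, -100/7]
R4 ← R4 + (89/68)·R3: [0, 0, 0, -1007/34]
4 nonzero rows, so the 4 vectors span a space of dimension 4.
Since 4 = 4, the vectors are linearly independent.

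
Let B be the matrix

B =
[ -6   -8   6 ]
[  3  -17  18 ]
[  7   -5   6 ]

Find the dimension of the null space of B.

Row reduce to echelon form.
R2 ← R2 + (1/2)·R1: [0, -21, 21]
R3 ← R3 + (7/6)·R1: [0, -43/3, 13]
R3 ← R3 − (43/63)·R2: [0, 0, -4/3]
3 nonzero rows, so rank(B) = 3.
B has 3 columns; by rank–nullity, nullity = 3 − 3 = 0.

0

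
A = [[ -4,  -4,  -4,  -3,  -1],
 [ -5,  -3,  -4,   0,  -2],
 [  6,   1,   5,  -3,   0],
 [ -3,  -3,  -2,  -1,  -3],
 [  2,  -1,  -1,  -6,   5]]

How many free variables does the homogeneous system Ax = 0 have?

Row reduce to echelon form.
R2 ← R2 − (5/4)·R1: [0, 2, 1, 15/4, -3/4]
R3 ← R3 + (3/2)·R1: [0, -5, -1, -15/2, -3/2]
R4 ← R4 − (3/4)·R1: [0, 0, 1, 5/4, -9/4]
R5 ← R5 + (1/2)·R1: [0, -3, -3, -15/2, 9/2]
R3 ← R3 + (5/2)·R2: [0, 0, 3/2, 15/8, -27/8]
R5 ← R5 + (3/2)·R2: [0, 0, -3/2, -15/8, 27/8]
R4 ← R4 − (2/3)·R3: [0, 0, 0, 0, 0]
R5 ← R5 + R3: [0, 0, 0, 0, 0]
3 nonzero rows, so rank(A) = 3.
A has 5 columns; by rank–nullity, nullity = 5 − 3 = 2.

2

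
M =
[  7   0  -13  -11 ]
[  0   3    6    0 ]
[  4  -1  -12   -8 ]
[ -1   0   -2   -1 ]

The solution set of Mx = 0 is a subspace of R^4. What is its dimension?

1

Row reduce to echelon form.
R3 ← R3 − (4/7)·R1: [0, -1, -32/7, -12/7]
R4 ← R4 + (1/7)·R1: [0, 0, -27/7, -18/7]
R3 ← R3 + (1/3)·R2: [0, 0, -18/7, -12/7]
R4 ← R4 − (3/2)·R3: [0, 0, 0, 0]
3 nonzero rows, so rank(M) = 3.
M has 4 columns; by rank–nullity, nullity = 4 − 3 = 1.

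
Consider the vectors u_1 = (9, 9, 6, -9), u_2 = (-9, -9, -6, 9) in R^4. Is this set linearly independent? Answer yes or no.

Form the matrix with these vectors as rows and row reduce.
R2 ← R2 + R1: [0, 0, 0, 0]
1 nonzero row, so the 2 vectors span a space of dimension 1.
Since 1 < 2, the vectors are linearly dependent.

no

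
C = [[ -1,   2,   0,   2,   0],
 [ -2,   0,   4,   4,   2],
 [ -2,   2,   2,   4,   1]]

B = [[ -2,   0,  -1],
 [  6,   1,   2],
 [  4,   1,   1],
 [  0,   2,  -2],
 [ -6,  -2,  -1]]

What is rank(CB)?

2

First compute CB:
[[ 14,   6,   1],
 [  8,   8,  -4],
 [ 18,  10,  -1]]
Now row reduce the product.
R2 ← R2 − (4/7)·R1: [0, 32/7, -32/7]
R3 ← R3 − (9/7)·R1: [0, 16/7, -16/7]
R3 ← R3 − (1/2)·R2: [0, 0, 0]
2 nonzero rows, so rank(CB) = 2.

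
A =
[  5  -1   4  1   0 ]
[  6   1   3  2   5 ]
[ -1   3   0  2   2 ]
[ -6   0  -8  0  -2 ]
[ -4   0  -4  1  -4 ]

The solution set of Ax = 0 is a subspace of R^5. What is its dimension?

1

Row reduce to echelon form.
R2 ← R2 − (6/5)·R1: [0, 11/5, -9/5, 4/5, 5]
R3 ← R3 + (1/5)·R1: [0, 14/5, 4/5, 11/5, 2]
R4 ← R4 + (6/5)·R1: [0, -6/5, -16/5, 6/5, -2]
R5 ← R5 + (4/5)·R1: [0, -4/5, -4/5, 9/5, -4]
R3 ← R3 − (14/11)·R2: [0, 0, 34/11, 13/11, -48/11]
R4 ← R4 + (6/11)·R2: [0, 0, -46/11, 18/11, 8/11]
R5 ← R5 + (4/11)·R2: [0, 0, -16/11, 23/11, -24/11]
R4 ← R4 + (23/17)·R3: [0, 0, 0, 55/17, -88/17]
R5 ← R5 + (8/17)·R3: [0, 0, 0, 45/17, -72/17]
R5 ← R5 − (9/11)·R4: [0, 0, 0, 0, 0]
4 nonzero rows, so rank(A) = 4.
A has 5 columns; by rank–nullity, nullity = 5 − 4 = 1.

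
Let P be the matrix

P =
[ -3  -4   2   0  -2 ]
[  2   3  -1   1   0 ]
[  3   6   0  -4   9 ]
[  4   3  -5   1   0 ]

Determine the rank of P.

Row reduce to echelon form.
R2 ← R2 + (2/3)·R1: [0, 1/3, 1/3, 1, -4/3]
R3 ← R3 + R1: [0, 2, 2, -4, 7]
R4 ← R4 + (4/3)·R1: [0, -7/3, -7/3, 1, -8/3]
R3 ← R3 − (6)·R2: [0, 0, 0, -10, 15]
R4 ← R4 + (7)·R2: [0, 0, 0, 8, -12]
R4 ← R4 + (4/5)·R3: [0, 0, 0, 0, 0]
Echelon form has 3 nonzero rows, so rank(P) = 3.

3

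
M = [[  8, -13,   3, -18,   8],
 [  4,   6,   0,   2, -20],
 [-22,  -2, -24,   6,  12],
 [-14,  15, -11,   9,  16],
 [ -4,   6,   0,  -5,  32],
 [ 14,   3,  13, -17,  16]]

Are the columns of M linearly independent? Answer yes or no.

Row reduce M to echelon form.
R2 ← R2 − (1/2)·R1: [0, 25/2, -3/2, 11, -24]
R3 ← R3 + (11/4)·R1: [0, -151/4, -63/4, -87/2, 34]
R4 ← R4 + (7/4)·R1: [0, -31/4, -23/4, -45/2, 30]
R5 ← R5 + (1/2)·R1: [0, -1/2, 3/2, -14, 36]
R6 ← R6 − (7/4)·R1: [0, 103/4, 31/4, 29/2, 2]
R3 ← R3 + (151/50)·R2: [0, 0, -507/25, -257/25, -962/25]
R4 ← R4 + (31/50)·R2: [0, 0, -167/25, -392/25, 378/25]
R5 ← R5 + (1/25)·R2: [0, 0, 36/25, -339/25, 876/25]
R6 ← R6 − (103/50)·R2: [0, 0, 271/25, -204/25, 1286/25]
R4 ← R4 − (167/507)·R3: [0, 0, 0, -6233/507, 1084/39]
R5 ← R5 + (12/169)·R3: [0, 0, 0, -2415/169, 420/13]
R6 ← R6 + (271/507)·R3: [0, 0, 0, -6923/507, 1204/39]
R5 ← R5 − (315/271)·R4: [0, 0, 0, 0, 0]
R6 ← R6 − (301/271)·R4: [0, 0, 0, 0, 0]
4 pivots among 5 columns.
Only 4 < 5 pivot columns, so the columns are linearly dependent.

no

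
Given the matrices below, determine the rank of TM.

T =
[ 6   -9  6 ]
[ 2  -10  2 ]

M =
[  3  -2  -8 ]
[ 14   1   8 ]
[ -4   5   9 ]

First compute TM:
[[-132,   9, -66],
 [-142,  -4, -78]]
Now row reduce the product.
R2 ← R2 − (71/66)·R1: [0, -301/22, -7]
2 nonzero rows, so rank(TM) = 2.

2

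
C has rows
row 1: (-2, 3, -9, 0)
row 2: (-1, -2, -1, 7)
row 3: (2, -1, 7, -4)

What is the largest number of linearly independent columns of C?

2

Row reduce to echelon form.
R2 ← R2 − (1/2)·R1: [0, -7/2, 7/2, 7]
R3 ← R3 + R1: [0, 2, -2, -4]
R3 ← R3 + (4/7)·R2: [0, 0, 0, 0]
Echelon form has 2 nonzero rows, so rank(C) = 2.
The rank gives the maximum number of linearly independent columns: 2.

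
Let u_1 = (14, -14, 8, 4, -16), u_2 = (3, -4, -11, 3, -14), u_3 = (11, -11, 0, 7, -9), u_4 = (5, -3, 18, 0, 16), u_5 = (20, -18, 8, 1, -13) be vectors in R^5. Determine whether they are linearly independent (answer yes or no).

Form the matrix with these vectors as rows and row reduce.
R2 ← R2 − (3/14)·R1: [0, -1, -89/7, 15/7, -74/7]
R3 ← R3 − (11/14)·R1: [0, 0, -44/7, 27/7, 25/7]
R4 ← R4 − (5/14)·R1: [0, 2, 106/7, -10/7, 152/7]
R5 ← R5 − (10/7)·R1: [0, 2, -24/7, -33/7, 69/7]
R4 ← R4 + (2)·R2: [0, 0, -72/7, 20/7, 4/7]
R5 ← R5 + (2)·R2: [0, 0, -202/7, -3/7, -79/7]
R4 ← R4 − (18/11)·R3: [0, 0, 0, -38/11, -58/11]
R5 ← R5 − (101/22)·R3: [0, 0, 0, -399/22, -609/22]
R5 ← R5 − (21/4)·R4: [0, 0, 0, 0, 0]
4 nonzero rows, so the 5 vectors span a space of dimension 4.
Since 4 < 5, the vectors are linearly dependent.

no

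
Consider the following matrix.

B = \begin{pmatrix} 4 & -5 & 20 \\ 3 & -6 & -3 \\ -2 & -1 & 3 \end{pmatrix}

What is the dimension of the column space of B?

Row reduce to echelon form.
R2 ← R2 − (3/4)·R1: [0, -9/4, -18]
R3 ← R3 + (1/2)·R1: [0, -7/2, 13]
R3 ← R3 − (14/9)·R2: [0, 0, 41]
Echelon form has 3 nonzero rows, so rank(B) = 3.
The column space has dimension equal to the rank: 3.

3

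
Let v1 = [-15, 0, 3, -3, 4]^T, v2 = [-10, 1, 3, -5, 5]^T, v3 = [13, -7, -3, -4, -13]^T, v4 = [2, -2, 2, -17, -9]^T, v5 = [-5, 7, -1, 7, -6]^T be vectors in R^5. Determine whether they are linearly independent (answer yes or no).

Form the matrix with these vectors as rows and row reduce.
R2 ← R2 − (2/3)·R1: [0, 1, 1, -3, 7/3]
R3 ← R3 + (13/15)·R1: [0, -7, -2/5, -33/5, -143/15]
R4 ← R4 + (2/15)·R1: [0, -2, 12/5, -87/5, -127/15]
R5 ← R5 − (1/3)·R1: [0, 7, -2, 8, -22/3]
R3 ← R3 + (7)·R2: [0, 0, 33/5, -138/5, 34/5]
R4 ← R4 + (2)·R2: [0, 0, 22/5, -117/5, -19/5]
R5 ← R5 − (7)·R2: [0, 0, -9, 29, -71/3]
R4 ← R4 − (2/3)·R3: [0, 0, 0, -5, -25/3]
R5 ← R5 + (15/11)·R3: [0, 0, 0, -95/11, -475/33]
R5 ← R5 − (19/11)·R4: [0, 0, 0, 0, 0]
4 nonzero rows, so the 5 vectors span a space of dimension 4.
Since 4 < 5, the vectors are linearly dependent.

no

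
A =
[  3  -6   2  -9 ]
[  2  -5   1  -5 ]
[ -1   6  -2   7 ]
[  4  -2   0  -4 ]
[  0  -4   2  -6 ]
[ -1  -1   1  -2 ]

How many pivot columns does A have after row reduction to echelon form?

Row reduce to echelon form.
R2 ← R2 − (2/3)·R1: [0, -1, -1/3, 1]
R3 ← R3 + (1/3)·R1: [0, 4, -4/3, 4]
R4 ← R4 − (4/3)·R1: [0, 6, -8/3, 8]
R6 ← R6 + (1/3)·R1: [0, -3, 5/3, -5]
R3 ← R3 + (4)·R2: [0, 0, -8/3, 8]
R4 ← R4 + (6)·R2: [0, 0, -14/3, 14]
R5 ← R5 − (4)·R2: [0, 0, 10/3, -10]
R6 ← R6 − (3)·R2: [0, 0, 8/3, -8]
R4 ← R4 − (7/4)·R3: [0, 0, 0, 0]
R5 ← R5 + (5/4)·R3: [0, 0, 0, 0]
R6 ← R6 + R3: [0, 0, 0, 0]
Echelon form has 3 nonzero rows, so rank(A) = 3.
Each nonzero row contributes one pivot column: 3 pivot columns.

3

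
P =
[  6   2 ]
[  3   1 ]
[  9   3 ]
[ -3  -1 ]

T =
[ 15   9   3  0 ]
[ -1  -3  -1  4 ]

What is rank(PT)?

First compute PT:
[[ 88,  48,  16,   8],
 [ 44,  24,   8,   4],
 [132,  72,  24,  12],
 [-44, -24,  -8,  -4]]
Now row reduce the product.
R2 ← R2 − (1/2)·R1: [0, 0, 0, 0]
R3 ← R3 − (3/2)·R1: [0, 0, 0, 0]
R4 ← R4 + (1/2)·R1: [0, 0, 0, 0]
1 nonzero row, so rank(PT) = 1.

1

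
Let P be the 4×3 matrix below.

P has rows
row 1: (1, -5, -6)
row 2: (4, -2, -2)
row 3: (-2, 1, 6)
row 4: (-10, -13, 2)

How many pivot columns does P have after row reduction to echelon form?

Row reduce to echelon form.
R2 ← R2 − (4)·R1: [0, 18, 22]
R3 ← R3 + (2)·R1: [0, -9, -6]
R4 ← R4 + (10)·R1: [0, -63, -58]
R3 ← R3 + (1/2)·R2: [0, 0, 5]
R4 ← R4 + (7/2)·R2: [0, 0, 19]
R4 ← R4 − (19/5)·R3: [0, 0, 0]
Echelon form has 3 nonzero rows, so rank(P) = 3.
Each nonzero row contributes one pivot column: 3 pivot columns.

3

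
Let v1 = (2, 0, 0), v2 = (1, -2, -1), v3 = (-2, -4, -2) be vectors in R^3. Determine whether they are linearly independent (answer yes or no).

no

Form the matrix with these vectors as rows and row reduce.
R2 ← R2 − (1/2)·R1: [0, -2, -1]
R3 ← R3 + R1: [0, -4, -2]
R3 ← R3 − (2)·R2: [0, 0, 0]
2 nonzero rows, so the 3 vectors span a space of dimension 2.
Since 2 < 3, the vectors are linearly dependent.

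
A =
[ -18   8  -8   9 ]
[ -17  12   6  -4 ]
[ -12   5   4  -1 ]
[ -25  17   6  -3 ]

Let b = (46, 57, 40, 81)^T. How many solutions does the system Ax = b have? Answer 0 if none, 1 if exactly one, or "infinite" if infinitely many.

1

Row reduce the augmented matrix [A | b].
R2 ← R2 − (17/18)·R1: [0, 40/9, 122/9, -25/2, 122/9]
R3 ← R3 − (2/3)·R1: [0, -1/3, 28/3, -7, 28/3]
R4 ← R4 − (25/18)·R1: [0, 53/9, 154/9, -31/2, 154/9]
R3 ← R3 + (3/40)·R2: [0, 0, 207/20, -127/16, 207/20]
R4 ← R4 − (53/40)·R2: [0, 0, -17/20, 17/16, -17/20]
R4 ← R4 + (17/207)·R3: [0, 0, 0, 85/207, 0]
The echelon form has 4 nonzero rows, and every pivot lies in the first 4 columns, so rank(A) = rank([A|b]) = 4.
The system is consistent.
rank = 4 = number of unknowns, so the solution is unique.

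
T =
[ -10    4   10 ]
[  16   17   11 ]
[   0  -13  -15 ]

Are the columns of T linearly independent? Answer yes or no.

no

Row reduce T to echelon form.
R2 ← R2 + (8/5)·R1: [0, 117/5, 27]
R3 ← R3 + (5/9)·R2: [0, 0, 0]
2 pivots among 3 columns.
Only 2 < 3 pivot columns, so the columns are linearly dependent.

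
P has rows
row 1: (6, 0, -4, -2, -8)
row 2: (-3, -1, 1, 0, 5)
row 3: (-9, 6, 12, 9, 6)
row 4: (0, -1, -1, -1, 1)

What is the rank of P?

2

Row reduce to echelon form.
R2 ← R2 + (1/2)·R1: [0, -1, -1, -1, 1]
R3 ← R3 + (3/2)·R1: [0, 6, 6, 6, -6]
R3 ← R3 + (6)·R2: [0, 0, 0, 0, 0]
R4 ← R4 − R2: [0, 0, 0, 0, 0]
Echelon form has 2 nonzero rows, so rank(P) = 2.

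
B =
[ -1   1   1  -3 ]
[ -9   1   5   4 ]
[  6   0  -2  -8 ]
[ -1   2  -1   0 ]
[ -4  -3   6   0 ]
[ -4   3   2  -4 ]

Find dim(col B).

3

Row reduce to echelon form.
R2 ← R2 − (9)·R1: [0, -8, -4, 31]
R3 ← R3 + (6)·R1: [0, 6, 4, -26]
R4 ← R4 − R1: [0, 1, -2, 3]
R5 ← R5 − (4)·R1: [0, -7, 2, 12]
R6 ← R6 − (4)·R1: [0, -1, -2, 8]
R3 ← R3 + (3/4)·R2: [0, 0, 1, -11/4]
R4 ← R4 + (1/8)·R2: [0, 0, -5/2, 55/8]
R5 ← R5 − (7/8)·R2: [0, 0, 11/2, -121/8]
R6 ← R6 − (1/8)·R2: [0, 0, -3/2, 33/8]
R4 ← R4 + (5/2)·R3: [0, 0, 0, 0]
R5 ← R5 − (11/2)·R3: [0, 0, 0, 0]
R6 ← R6 + (3/2)·R3: [0, 0, 0, 0]
Echelon form has 3 nonzero rows, so rank(B) = 3.
The column space has dimension equal to the rank: 3.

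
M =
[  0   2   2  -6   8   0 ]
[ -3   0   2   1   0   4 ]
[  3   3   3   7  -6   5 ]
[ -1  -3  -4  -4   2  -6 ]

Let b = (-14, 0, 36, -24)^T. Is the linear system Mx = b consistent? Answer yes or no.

yes

Row reduce the augmented matrix [M | b].
Swap R1 ↔ R2
R3 ← R3 + R1: [0, 3, 5, 8, -6, 9, 36]
R4 ← R4 − (1/3)·R1: [0, -3, -14/3, -13/3, 2, -22/3, -24]
R3 ← R3 − (3/2)·R2: [0, 0, 2, 17, -18, 9, 57]
R4 ← R4 + (3/2)·R2: [0, 0, -5/3, -40/3, 14, -22/3, -45]
R4 ← R4 + (5/6)·R3: [0, 0, 0, 5/6, -1, 1/6, 5/2]
The echelon form has 4 nonzero rows, and every pivot lies in the first 6 columns, so rank(M) = rank([M|b]) = 4.
The system is consistent.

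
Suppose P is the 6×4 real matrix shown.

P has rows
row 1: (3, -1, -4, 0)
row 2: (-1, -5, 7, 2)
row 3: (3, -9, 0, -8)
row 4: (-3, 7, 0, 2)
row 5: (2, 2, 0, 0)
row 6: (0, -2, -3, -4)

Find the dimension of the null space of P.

Row reduce to echelon form.
R2 ← R2 + (1/3)·R1: [0, -16/3, 17/3, 2]
R3 ← R3 − R1: [0, -8, 4, -8]
R4 ← R4 + R1: [0, 6, -4, 2]
R5 ← R5 − (2/3)·R1: [0, 8/3, 8/3, 0]
R3 ← R3 − (3/2)·R2: [0, 0, -9/2, -11]
R4 ← R4 + (9/8)·R2: [0, 0, 19/8, 17/4]
R5 ← R5 + (1/2)·R2: [0, 0, 11/2, 1]
R6 ← R6 − (3/8)·R2: [0, 0, -41/8, -19/4]
R4 ← R4 + (19/36)·R3: [0, 0, 0, -14/9]
R5 ← R5 + (11/9)·R3: [0, 0, 0, -112/9]
R6 ← R6 − (41/36)·R3: [0, 0, 0, 70/9]
R5 ← R5 − (8)·R4: [0, 0, 0, 0]
R6 ← R6 + (5)·R4: [0, 0, 0, 0]
4 nonzero rows, so rank(P) = 4.
P has 4 columns; by rank–nullity, nullity = 4 − 4 = 0.

0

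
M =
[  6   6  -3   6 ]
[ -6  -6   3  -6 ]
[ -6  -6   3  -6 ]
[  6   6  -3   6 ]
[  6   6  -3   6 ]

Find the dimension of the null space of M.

Row reduce to echelon form.
R2 ← R2 + R1: [0, 0, 0, 0]
R3 ← R3 + R1: [0, 0, 0, 0]
R4 ← R4 − R1: [0, 0, 0, 0]
R5 ← R5 − R1: [0, 0, 0, 0]
1 nonzero row, so rank(M) = 1.
M has 4 columns; by rank–nullity, nullity = 4 − 1 = 3.

3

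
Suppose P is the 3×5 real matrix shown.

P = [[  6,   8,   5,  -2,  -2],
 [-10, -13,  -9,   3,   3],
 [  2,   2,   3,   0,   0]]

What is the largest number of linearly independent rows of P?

2

Row reduce to echelon form.
R2 ← R2 + (5/3)·R1: [0, 1/3, -2/3, -1/3, -1/3]
R3 ← R3 − (1/3)·R1: [0, -2/3, 4/3, 2/3, 2/3]
R3 ← R3 + (2)·R2: [0, 0, 0, 0, 0]
Echelon form has 2 nonzero rows, so rank(P) = 2.
The rank gives the maximum number of linearly independent rows: 2.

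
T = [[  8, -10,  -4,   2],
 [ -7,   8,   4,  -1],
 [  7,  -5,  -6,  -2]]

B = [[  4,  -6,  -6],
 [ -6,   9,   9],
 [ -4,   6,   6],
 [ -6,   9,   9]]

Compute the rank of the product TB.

1

First compute TB:
[[ 96, -144, -144],
 [-86, 129, 129],
 [ 94, -141, -141]]
Now row reduce the product.
R2 ← R2 + (43/48)·R1: [0, 0, 0]
R3 ← R3 − (47/48)·R1: [0, 0, 0]
1 nonzero row, so rank(TB) = 1.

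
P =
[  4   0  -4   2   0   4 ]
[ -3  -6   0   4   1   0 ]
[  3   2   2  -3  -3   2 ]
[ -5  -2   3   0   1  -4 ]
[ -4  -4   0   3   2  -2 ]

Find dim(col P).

Row reduce to echelon form.
R2 ← R2 + (3/4)·R1: [0, -6, -3, 11/2, 1, 3]
R3 ← R3 − (3/4)·R1: [0, 2, 5, -9/2, -3, -1]
R4 ← R4 + (5/4)·R1: [0, -2, -2, 5/2, 1, 1]
R5 ← R5 + R1: [0, -4, -4, 5, 2, 2]
R3 ← R3 + (1/3)·R2: [0, 0, 4, -8/3, -8/3, 0]
R4 ← R4 − (1/3)·R2: [0, 0, -1, 2/3, 2/3, 0]
R5 ← R5 − (2/3)·R2: [0, 0, -2, 4/3, 4/3, 0]
R4 ← R4 + (1/4)·R3: [0, 0, 0, 0, 0, 0]
R5 ← R5 + (1/2)·R3: [0, 0, 0, 0, 0, 0]
Echelon form has 3 nonzero rows, so rank(P) = 3.
The column space has dimension equal to the rank: 3.

3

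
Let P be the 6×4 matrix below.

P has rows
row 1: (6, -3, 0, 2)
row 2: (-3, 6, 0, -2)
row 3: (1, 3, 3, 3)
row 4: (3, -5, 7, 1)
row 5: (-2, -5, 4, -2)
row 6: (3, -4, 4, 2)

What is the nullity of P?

Row reduce to echelon form.
R2 ← R2 + (1/2)·R1: [0, 9/2, 0, -1]
R3 ← R3 − (1/6)·R1: [0, 7/2, 3, 8/3]
R4 ← R4 − (1/2)·R1: [0, -7/2, 7, 0]
R5 ← R5 + (1/3)·R1: [0, -6, 4, -4/3]
R6 ← R6 − (1/2)·R1: [0, -5/2, 4, 1]
R3 ← R3 − (7/9)·R2: [0, 0, 3, 31/9]
R4 ← R4 + (7/9)·R2: [0, 0, 7, -7/9]
R5 ← R5 + (4/3)·R2: [0, 0, 4, -8/3]
R6 ← R6 + (5/9)·R2: [0, 0, 4, 4/9]
R4 ← R4 − (7/3)·R3: [0, 0, 0, -238/27]
R5 ← R5 − (4/3)·R3: [0, 0, 0, -196/27]
R6 ← R6 − (4/3)·R3: [0, 0, 0, -112/27]
R5 ← R5 − (14/17)·R4: [0, 0, 0, 0]
R6 ← R6 − (8/17)·R4: [0, 0, 0, 0]
4 nonzero rows, so rank(P) = 4.
P has 4 columns; by rank–nullity, nullity = 4 − 4 = 0.

0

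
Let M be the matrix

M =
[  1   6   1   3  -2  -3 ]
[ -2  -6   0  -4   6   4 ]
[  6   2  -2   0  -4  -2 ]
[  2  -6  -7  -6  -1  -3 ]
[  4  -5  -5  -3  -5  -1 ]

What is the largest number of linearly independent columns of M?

Row reduce to echelon form.
R2 ← R2 + (2)·R1: [0, 6, 2, 2, 2, -2]
R3 ← R3 − (6)·R1: [0, -34, -8, -18, 8, 16]
R4 ← R4 − (2)·R1: [0, -18, -9, -12, 3, 3]
R5 ← R5 − (4)·R1: [0, -29, -9, -15, 3, 11]
R3 ← R3 + (17/3)·R2: [0, 0, 10/3, -20/3, 58/3, 14/3]
R4 ← R4 + (3)·R2: [0, 0, -3, -6, 9, -3]
R5 ← R5 + (29/6)·R2: [0, 0, 2/3, -16/3, 38/3, 4/3]
R4 ← R4 + (9/10)·R3: [0, 0, 0, -12, 132/5, 6/5]
R5 ← R5 − (1/5)·R3: [0, 0, 0, -4, 44/5, 2/5]
R5 ← R5 − (1/3)·R4: [0, 0, 0, 0, 0, 0]
Echelon form has 4 nonzero rows, so rank(M) = 4.
The rank gives the maximum number of linearly independent columns: 4.

4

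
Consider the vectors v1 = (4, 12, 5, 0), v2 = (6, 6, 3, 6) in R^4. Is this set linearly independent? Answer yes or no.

Form the matrix with these vectors as rows and row reduce.
R2 ← R2 − (3/2)·R1: [0, -12, -9/2, 6]
2 nonzero rows, so the 2 vectors span a space of dimension 2.
Since 2 = 2, the vectors are linearly independent.

yes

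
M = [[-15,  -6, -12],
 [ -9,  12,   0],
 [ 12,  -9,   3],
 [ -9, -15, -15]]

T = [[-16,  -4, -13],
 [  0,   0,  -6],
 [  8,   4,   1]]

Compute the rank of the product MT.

First compute MT:
[[144,  12, 219],
 [144,  36,  45],
 [-168, -36, -99],
 [ 24, -24, 192]]
Now row reduce the product.
R2 ← R2 − R1: [0, 24, -174]
R3 ← R3 + (7/6)·R1: [0, -22, 313/2]
R4 ← R4 − (1/6)·R1: [0, -26, 311/2]
R3 ← R3 + (11/12)·R2: [0, 0, -3]
R4 ← R4 + (13/12)·R2: [0, 0, -33]
R4 ← R4 − (11)·R3: [0, 0, 0]
3 nonzero rows, so rank(MT) = 3.

3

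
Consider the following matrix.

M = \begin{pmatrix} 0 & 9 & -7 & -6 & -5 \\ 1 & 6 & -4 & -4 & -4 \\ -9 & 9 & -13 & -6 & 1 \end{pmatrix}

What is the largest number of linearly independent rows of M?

Row reduce to echelon form.
Swap R1 ↔ R2
R3 ← R3 + (9)·R1: [0, 63, -49, -42, -35]
R3 ← R3 − (7)·R2: [0, 0, 0, 0, 0]
Echelon form has 2 nonzero rows, so rank(M) = 2.
The rank gives the maximum number of linearly independent rows: 2.

2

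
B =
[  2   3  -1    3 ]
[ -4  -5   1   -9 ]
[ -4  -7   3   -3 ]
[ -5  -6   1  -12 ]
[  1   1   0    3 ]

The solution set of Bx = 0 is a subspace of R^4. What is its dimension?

Row reduce to echelon form.
R2 ← R2 + (2)·R1: [0, 1, -1, -3]
R3 ← R3 + (2)·R1: [0, -1, 1, 3]
R4 ← R4 + (5/2)·R1: [0, 3/2, -3/2, -9/2]
R5 ← R5 − (1/2)·R1: [0, -1/2, 1/2, 3/2]
R3 ← R3 + R2: [0, 0, 0, 0]
R4 ← R4 − (3/2)·R2: [0, 0, 0, 0]
R5 ← R5 + (1/2)·R2: [0, 0, 0, 0]
2 nonzero rows, so rank(B) = 2.
B has 4 columns; by rank–nullity, nullity = 4 − 2 = 2.

2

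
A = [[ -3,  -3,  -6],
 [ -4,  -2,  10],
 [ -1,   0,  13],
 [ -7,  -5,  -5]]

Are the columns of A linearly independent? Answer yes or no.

Row reduce A to echelon form.
R2 ← R2 − (4/3)·R1: [0, 2, 18]
R3 ← R3 − (1/3)·R1: [0, 1, 15]
R4 ← R4 − (7/3)·R1: [0, 2, 9]
R3 ← R3 − (1/2)·R2: [0, 0, 6]
R4 ← R4 − R2: [0, 0, -9]
R4 ← R4 + (3/2)·R3: [0, 0, 0]
3 pivots among 3 columns.
Every column is a pivot column, so the columns are linearly independent.

yes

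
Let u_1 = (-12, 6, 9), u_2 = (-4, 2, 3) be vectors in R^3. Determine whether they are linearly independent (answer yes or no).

Form the matrix with these vectors as rows and row reduce.
R2 ← R2 − (1/3)·R1: [0, 0, 0]
1 nonzero row, so the 2 vectors span a space of dimension 1.
Since 1 < 2, the vectors are linearly dependent.

no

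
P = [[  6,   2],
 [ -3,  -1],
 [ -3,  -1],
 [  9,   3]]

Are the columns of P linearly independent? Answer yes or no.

Row reduce P to echelon form.
R2 ← R2 + (1/2)·R1: [0, 0]
R3 ← R3 + (1/2)·R1: [0, 0]
R4 ← R4 − (3/2)·R1: [0, 0]
1 pivot among 2 columns.
Only 1 < 2 pivot columns, so the columns are linearly dependent.

no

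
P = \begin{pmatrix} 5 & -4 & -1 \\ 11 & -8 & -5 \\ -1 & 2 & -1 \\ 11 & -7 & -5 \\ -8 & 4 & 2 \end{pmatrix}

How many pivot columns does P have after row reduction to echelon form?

Row reduce to echelon form.
R2 ← R2 − (11/5)·R1: [0, 4/5, -14/5]
R3 ← R3 + (1/5)·R1: [0, 6/5, -6/5]
R4 ← R4 − (11/5)·R1: [0, 9/5, -14/5]
R5 ← R5 + (8/5)·R1: [0, -12/5, 2/5]
R3 ← R3 − (3/2)·R2: [0, 0, 3]
R4 ← R4 − (9/4)·R2: [0, 0, 7/2]
R5 ← R5 + (3)·R2: [0, 0, -8]
R4 ← R4 − (7/6)·R3: [0, 0, 0]
R5 ← R5 + (8/3)·R3: [0, 0, 0]
Echelon form has 3 nonzero rows, so rank(P) = 3.
Each nonzero row contributes one pivot column: 3 pivot columns.

3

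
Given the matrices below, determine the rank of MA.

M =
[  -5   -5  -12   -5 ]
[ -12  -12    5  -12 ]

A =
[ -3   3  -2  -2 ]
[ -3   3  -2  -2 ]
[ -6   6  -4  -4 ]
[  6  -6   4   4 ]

1

First compute MA:
[[ 72, -72,  48,  48],
 [-30,  30, -20, -20]]
Now row reduce the product.
R2 ← R2 + (5/12)·R1: [0, 0, 0, 0]
1 nonzero row, so rank(MA) = 1.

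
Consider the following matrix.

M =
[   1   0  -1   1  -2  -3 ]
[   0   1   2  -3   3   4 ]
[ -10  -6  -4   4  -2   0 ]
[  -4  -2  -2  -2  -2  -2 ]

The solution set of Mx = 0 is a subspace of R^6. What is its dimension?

3

Row reduce to echelon form.
R3 ← R3 + (10)·R1: [0, -6, -14, 14, -22, -30]
R4 ← R4 + (4)·R1: [0, -2, -6, 2, -10, -14]
R3 ← R3 + (6)·R2: [0, 0, -2, -4, -4, -6]
R4 ← R4 + (2)·R2: [0, 0, -2, -4, -4, -6]
R4 ← R4 − R3: [0, 0, 0, 0, 0, 0]
3 nonzero rows, so rank(M) = 3.
M has 6 columns; by rank–nullity, nullity = 6 − 3 = 3.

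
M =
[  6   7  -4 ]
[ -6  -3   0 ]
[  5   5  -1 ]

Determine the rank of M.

3

Row reduce to echelon form.
R2 ← R2 + R1: [0, 4, -4]
R3 ← R3 − (5/6)·R1: [0, -5/6, 7/3]
R3 ← R3 + (5/24)·R2: [0, 0, 3/2]
Echelon form has 3 nonzero rows, so rank(M) = 3.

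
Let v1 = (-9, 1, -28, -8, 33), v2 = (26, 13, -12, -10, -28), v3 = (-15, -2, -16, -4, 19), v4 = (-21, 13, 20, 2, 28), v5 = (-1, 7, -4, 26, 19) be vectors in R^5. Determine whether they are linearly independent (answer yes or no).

yes

Form the matrix with these vectors as rows and row reduce.
R2 ← R2 + (26/9)·R1: [0, 143/9, -836/9, -298/9, 202/3]
R3 ← R3 − (5/3)·R1: [0, -11/3, 92/3, 28/3, -36]
R4 ← R4 − (7/3)·R1: [0, 32/3, 256/3, 62/3, -49]
R5 ← R5 − (1/9)·R1: [0, 62/9, -8/9, 242/9, 46/3]
R3 ← R3 + (3/13)·R2: [0, 0, 120/13, 22/13, -266/13]
R4 ← R4 − (96/143)·R2: [0, 0, 1920/13, 6134/143, -13471/143]
R5 ← R5 − (62/143)·R2: [0, 0, 512/13, 5898/143, -1982/143]
R4 ← R4 − (16)·R3: [0, 0, 0, 174/11, 2565/11]
R5 ← R5 − (64/15)·R3: [0, 0, 0, 5614/165, 12118/165]
R5 ← R5 − (2807/1305)·R4: [0, 0, 0, 0, -186233/435]
5 nonzero rows, so the 5 vectors span a space of dimension 5.
Since 5 = 5, the vectors are linearly independent.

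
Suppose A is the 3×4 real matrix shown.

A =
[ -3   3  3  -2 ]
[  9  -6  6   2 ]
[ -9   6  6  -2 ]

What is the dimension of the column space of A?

Row reduce to echelon form.
R2 ← R2 + (3)·R1: [0, 3, 15, -4]
R3 ← R3 − (3)·R1: [0, -3, -3, 4]
R3 ← R3 + R2: [0, 0, 12, 0]
Echelon form has 3 nonzero rows, so rank(A) = 3.
The column space has dimension equal to the rank: 3.

3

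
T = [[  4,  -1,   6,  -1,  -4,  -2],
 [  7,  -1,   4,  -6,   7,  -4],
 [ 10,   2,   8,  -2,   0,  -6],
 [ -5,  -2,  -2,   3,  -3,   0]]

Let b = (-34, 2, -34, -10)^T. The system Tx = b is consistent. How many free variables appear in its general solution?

Row reduce the augmented matrix [T | b].
R2 ← R2 − (7/4)·R1: [0, 3/4, -13/2, -17/4, 14, -1/2, 123/2]
R3 ← R3 − (5/2)·R1: [0, 9/2, -7, 1/2, 10, -1, 51]
R4 ← R4 + (5/4)·R1: [0, -13/4, 11/2, 7/4, -8, -5/2, -105/2]
R3 ← R3 − (6)·R2: [0, 0, 32, 26, -74, 2, -318]
R4 ← R4 + (13/3)·R2: [0, 0, -68/3, -50/3, 158/3, -14/3, 214]
R4 ← R4 + (17/24)·R3: [0, 0, 0, 7/4, 1/4, -13/4, -45/4]
The echelon form has 4 nonzero rows, and every pivot lies in the first 6 columns, so rank(T) = rank([T|b]) = 4.
The system is consistent.
Free variables = (unknowns) − (rank) = 6 − 4 = 2.

2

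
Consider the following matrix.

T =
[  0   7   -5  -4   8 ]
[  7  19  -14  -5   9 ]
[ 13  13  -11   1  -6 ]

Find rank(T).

Row reduce to echelon form.
Swap R1 ↔ R2
R3 ← R3 − (13/7)·R1: [0, -156/7, 15, 72/7, -159/7]
R3 ← R3 + (156/49)·R2: [0, 0, -45/49, -120/49, 135/49]
Echelon form has 3 nonzero rows, so rank(T) = 3.

3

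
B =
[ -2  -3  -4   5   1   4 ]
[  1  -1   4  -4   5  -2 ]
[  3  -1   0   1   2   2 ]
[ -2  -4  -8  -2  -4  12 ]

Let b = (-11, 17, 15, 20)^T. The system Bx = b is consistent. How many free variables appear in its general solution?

Row reduce the augmented matrix [B | b].
R2 ← R2 + (1/2)·R1: [0, -5/2, 2, -3/2, 11/2, 0, 23/2]
R3 ← R3 + (3/2)·R1: [0, -11/2, -6, 17/2, 7/2, 8, -3/2]
R4 ← R4 − R1: [0, -1, -4, -7, -5, 8, 31]
R3 ← R3 − (11/5)·R2: [0, 0, -52/5, 59/5, -43/5, 8, -134/5]
R4 ← R4 − (2/5)·R2: [0, 0, -24/5, -32/5, -36/5, 8, 132/5]
R4 ← R4 − (6/13)·R3: [0, 0, 0, -154/13, -42/13, 56/13, 504/13]
The echelon form has 4 nonzero rows, and every pivot lies in the first 6 columns, so rank(B) = rank([B|b]) = 4.
The system is consistent.
Free variables = (unknowns) − (rank) = 6 − 4 = 2.

2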